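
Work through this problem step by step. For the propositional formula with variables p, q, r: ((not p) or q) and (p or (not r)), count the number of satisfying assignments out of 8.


Evaluate all 8 assignments for p, q, r:
p=0, q=0, r=0: 1
p=0, q=0, r=1: 0
p=0, q=1, r=0: 1
p=0, q=1, r=1: 0
p=1, q=0, r=0: 0
p=1, q=0, r=1: 0
p=1, q=1, r=0: 1
p=1, q=1, r=1: 1
Satisfying count = 4

4


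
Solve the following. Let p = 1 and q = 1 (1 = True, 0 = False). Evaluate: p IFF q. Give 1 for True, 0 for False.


p = 1, q = 1
Operation: p IFF q
Evaluate: 1 IFF 1 = 1

1


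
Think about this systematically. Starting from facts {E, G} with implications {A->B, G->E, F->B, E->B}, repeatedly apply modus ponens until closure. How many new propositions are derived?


Initial facts: {E, G}
Apply modus ponens to closure:
  E and E->B  =>  B
Final known: {B, E, G}
New propositions: {B}
Count = 1

1


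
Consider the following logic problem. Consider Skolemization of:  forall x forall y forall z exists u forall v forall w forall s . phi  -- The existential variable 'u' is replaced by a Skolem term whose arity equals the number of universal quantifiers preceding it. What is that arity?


Quantifier prefix: forall x forall y forall z exists u forall v forall w forall s
'u' is existentially quantified at position 4.
Universal variables preceding it: x, y, z
Skolem function arity = 3

3


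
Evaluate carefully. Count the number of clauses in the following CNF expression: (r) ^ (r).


A CNF formula is a conjunction of clauses.
Clauses are separated by ^.
Counting the conjuncts: 2 clauses.

2


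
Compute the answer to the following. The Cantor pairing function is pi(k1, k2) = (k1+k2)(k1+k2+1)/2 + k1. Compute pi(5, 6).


k1 + k2 = 11
(k1+k2)(k1+k2+1)/2 = 11 * 12 / 2 = 66
pi = 66 + 5 = 71

71


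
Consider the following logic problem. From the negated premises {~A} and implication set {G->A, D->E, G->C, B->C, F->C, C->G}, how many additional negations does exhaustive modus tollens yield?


Initial negated facts: {~A}
Apply modus tollens to closure:
  ~A and G->A  =>  ~G
  ~G and C->G  =>  ~C
  ~C and B->C  =>  ~B
  ~C and F->C  =>  ~F
Final negated: {~A, ~B, ~C, ~F, ~G}
New negations: {~B, ~C, ~F, ~G}
Count = 4

4


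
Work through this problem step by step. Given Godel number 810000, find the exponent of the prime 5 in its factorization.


Factorize 810000 by dividing by 5 repeatedly.
Division steps: 5 divides 810000 exactly 4 time(s).
Exponent of 5 = 4

4


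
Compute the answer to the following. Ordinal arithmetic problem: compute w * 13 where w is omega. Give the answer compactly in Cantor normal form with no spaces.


Compute w * 13.
Ordinal * is associative and left-distributive over +, but NOT commutative; for finite n>1, n*w = w but w*n stays w*n.
w * 13 means 13 copies of w concatenated: w*13.
Result = w*13

w*13


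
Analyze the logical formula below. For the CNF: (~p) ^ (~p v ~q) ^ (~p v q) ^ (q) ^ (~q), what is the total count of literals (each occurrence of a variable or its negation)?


Counting literals in each clause:
Clause 1: 1 literal(s)
Clause 2: 2 literal(s)
Clause 3: 2 literal(s)
Clause 4: 1 literal(s)
Clause 5: 1 literal(s)
Total = 7

7


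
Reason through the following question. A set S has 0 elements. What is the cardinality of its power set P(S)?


The power set of a set with n elements has 2^n elements.
|P(S)| = 2^0 = 1

1


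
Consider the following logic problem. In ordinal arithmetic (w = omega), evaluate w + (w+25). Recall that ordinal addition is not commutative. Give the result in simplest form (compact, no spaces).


Compute w + (w+25).
Ordinal + is associative but NOT commutative; for finite n>0, n + w = w but w + n stays w+n.
w + (w+25) = (w+w) + 25 = w*2+25.
Result = w*2+25

w*2+25


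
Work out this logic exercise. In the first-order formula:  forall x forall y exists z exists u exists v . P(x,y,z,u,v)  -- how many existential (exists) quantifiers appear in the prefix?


Quantifier prefix: forall x forall y exists z exists u exists v
Mark each quantifier type:
  U U E E E
Universal count = 2, Existential count = 3
Asked for existential (exists) quantifiers: 3

3


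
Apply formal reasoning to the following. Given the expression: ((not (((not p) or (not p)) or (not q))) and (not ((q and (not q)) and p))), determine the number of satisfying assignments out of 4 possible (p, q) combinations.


Check all 4 assignments:
p=0, q=0: 0
p=0, q=1: 0
p=1, q=0: 0
p=1, q=1: 1
Count of True = 1

1


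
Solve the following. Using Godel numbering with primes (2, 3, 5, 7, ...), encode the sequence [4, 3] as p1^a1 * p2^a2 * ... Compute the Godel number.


Encode each element as an exponent of the corresponding prime:
  2^4 = 16
  3^3 = 27
Product = 16 * 27 = 432

432


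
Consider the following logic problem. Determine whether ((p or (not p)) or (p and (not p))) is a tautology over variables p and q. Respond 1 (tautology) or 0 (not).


Check all 4 assignments:
p=0, q=0: 1
p=0, q=1: 1
p=1, q=0: 1
p=1, q=1: 1
Satisfying count = 4/4.
Tautology iff count = 4: yes.

1


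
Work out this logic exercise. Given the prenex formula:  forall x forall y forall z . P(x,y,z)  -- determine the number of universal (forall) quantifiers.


Quantifier prefix: forall x forall y forall z
Mark each quantifier type:
  U U U
Universal count = 3, Existential count = 0
Asked for universal (forall) quantifiers: 3

3


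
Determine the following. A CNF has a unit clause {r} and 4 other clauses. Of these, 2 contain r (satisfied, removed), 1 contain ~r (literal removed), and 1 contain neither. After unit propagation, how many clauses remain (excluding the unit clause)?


Satisfied (removed): 2
Shortened (remain): 1
Unchanged (remain): 1
Remaining = 1 + 1 = 2

2


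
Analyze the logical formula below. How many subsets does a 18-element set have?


The power set of a set with n elements has 2^n elements.
|P(S)| = 2^18 = 262144

262144


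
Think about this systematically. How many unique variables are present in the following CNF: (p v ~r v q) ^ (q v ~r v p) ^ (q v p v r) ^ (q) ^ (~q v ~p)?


Identify each variable that appears in the formula.
Variables found: p, q, r
Count = 3

3


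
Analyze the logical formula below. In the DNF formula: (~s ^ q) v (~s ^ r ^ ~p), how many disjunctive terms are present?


A DNF formula is a disjunction of terms (conjunctions).
Terms are separated by v.
Counting the disjuncts: 2 terms.

2


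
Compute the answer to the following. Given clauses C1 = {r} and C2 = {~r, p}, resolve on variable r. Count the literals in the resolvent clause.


Remove r from C1 and ~r from C2.
C1 remainder: {}
C2 remainder: {p}
Union (resolvent): {p}
Resolvent has 1 literal(s).

1


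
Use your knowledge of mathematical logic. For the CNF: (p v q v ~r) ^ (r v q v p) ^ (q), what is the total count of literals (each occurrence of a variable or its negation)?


Counting literals in each clause:
Clause 1: 3 literal(s)
Clause 2: 3 literal(s)
Clause 3: 1 literal(s)
Total = 7

7


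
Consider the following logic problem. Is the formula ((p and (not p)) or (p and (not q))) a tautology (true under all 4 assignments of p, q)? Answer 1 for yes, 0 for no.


Check all 4 assignments:
p=0, q=0: 0
p=0, q=1: 0
p=1, q=0: 1
p=1, q=1: 0
Satisfying count = 1/4.
Tautology iff count = 4: no.

0


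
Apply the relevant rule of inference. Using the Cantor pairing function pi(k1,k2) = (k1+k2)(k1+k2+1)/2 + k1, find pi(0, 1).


k1 + k2 = 1
(k1+k2)(k1+k2+1)/2 = 1 * 2 / 2 = 1
pi = 1 + 0 = 1

1


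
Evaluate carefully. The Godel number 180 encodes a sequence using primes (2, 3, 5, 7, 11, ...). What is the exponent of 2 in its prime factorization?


Factorize 180 by dividing by 2 repeatedly.
Division steps: 2 divides 180 exactly 2 time(s).
Exponent of 2 = 2

2


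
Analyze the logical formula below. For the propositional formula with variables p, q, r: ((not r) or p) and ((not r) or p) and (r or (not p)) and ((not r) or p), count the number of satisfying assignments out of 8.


Evaluate all 8 assignments for p, q, r:
p=0, q=0, r=0: 1
p=0, q=0, r=1: 0
p=0, q=1, r=0: 1
p=0, q=1, r=1: 0
p=1, q=0, r=0: 0
p=1, q=0, r=1: 1
p=1, q=1, r=0: 0
p=1, q=1, r=1: 1
Satisfying count = 4

4


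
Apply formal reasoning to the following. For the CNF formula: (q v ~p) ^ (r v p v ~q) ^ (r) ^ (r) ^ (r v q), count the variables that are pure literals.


Check each variable for pure literal status:
p: mixed (not pure)
q: mixed (not pure)
r: pure positive
Pure literal count = 1

1


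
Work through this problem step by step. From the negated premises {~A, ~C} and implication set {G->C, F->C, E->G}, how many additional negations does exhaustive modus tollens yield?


Initial negated facts: {~A, ~C}
Apply modus tollens to closure:
  ~C and G->C  =>  ~G
  ~C and F->C  =>  ~F
  ~G and E->G  =>  ~E
Final negated: {~A, ~C, ~E, ~F, ~G}
New negations: {~E, ~F, ~G}
Count = 3

3


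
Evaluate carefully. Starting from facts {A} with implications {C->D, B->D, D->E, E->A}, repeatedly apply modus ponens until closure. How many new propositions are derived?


Initial facts: {A}
Apply modus ponens to closure:
  (no implication fires)
Final known: {A}
New propositions: {(none)}
Count = 0

0


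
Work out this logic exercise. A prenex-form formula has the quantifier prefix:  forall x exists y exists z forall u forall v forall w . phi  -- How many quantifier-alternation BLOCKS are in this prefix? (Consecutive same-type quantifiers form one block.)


Quantifier-type sequence: A E E A A A  (A=forall, E=exists)
Group into maximal same-type runs:
  Ax1 | Ex2 | Ax3
Number of blocks = 3

3


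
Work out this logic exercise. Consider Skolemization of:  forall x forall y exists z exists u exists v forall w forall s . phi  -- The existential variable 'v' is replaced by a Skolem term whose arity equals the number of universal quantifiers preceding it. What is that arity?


Quantifier prefix: forall x forall y exists z exists u exists v forall w forall s
'v' is existentially quantified at position 5.
Universal variables preceding it: x, y
Skolem function arity = 2

2


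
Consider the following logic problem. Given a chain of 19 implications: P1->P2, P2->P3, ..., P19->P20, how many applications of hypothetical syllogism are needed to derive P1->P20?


With 19 implications in a chain connecting 20 propositions:
P1->P2, P2->P3, ..., P19->P20
Steps needed = (number of implications) - 1 = 19 - 1 = 18

18


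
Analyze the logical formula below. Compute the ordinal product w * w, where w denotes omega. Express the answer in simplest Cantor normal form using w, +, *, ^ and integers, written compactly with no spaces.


Compute w * w.
Ordinal * is associative and left-distributive over +, but NOT commutative; for finite n>1, n*w = w but w*n stays w*n.
w * w = w^2 by definition.
Result = w^2

w^2


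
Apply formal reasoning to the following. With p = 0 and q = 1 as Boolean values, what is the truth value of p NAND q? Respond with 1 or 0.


p = 0, q = 1
Operation: p NAND q
Evaluate: 0 NAND 1 = 1

1


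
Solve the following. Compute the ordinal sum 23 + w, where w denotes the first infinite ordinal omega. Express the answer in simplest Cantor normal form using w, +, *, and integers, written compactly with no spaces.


Compute 23 + w.
Ordinal + is associative but NOT commutative; for finite n>0, n + w = w but w + n stays w+n.
Any finite left addend is absorbed by w on the right: 23 + w = w.
Result = w

w


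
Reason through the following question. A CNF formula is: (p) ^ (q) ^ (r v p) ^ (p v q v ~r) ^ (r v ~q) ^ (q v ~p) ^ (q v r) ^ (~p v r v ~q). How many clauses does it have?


A CNF formula is a conjunction of clauses.
Clauses are separated by ^.
Counting the conjuncts: 8 clauses.

8


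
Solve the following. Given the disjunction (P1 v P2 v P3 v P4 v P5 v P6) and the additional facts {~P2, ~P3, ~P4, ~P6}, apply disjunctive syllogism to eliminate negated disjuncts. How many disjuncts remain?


Original disjuncts (6): P1, P2, P3, P4, P5, P6
Negated (eliminate): ~P2, ~P3, ~P4, ~P6
Remaining disjuncts: P1, P5
Count = 6 - 4 = 2

2


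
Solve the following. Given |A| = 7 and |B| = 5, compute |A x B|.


The Cartesian product A x B contains all ordered pairs (a, b).
|A x B| = |A| * |B| = 7 * 5 = 35

35


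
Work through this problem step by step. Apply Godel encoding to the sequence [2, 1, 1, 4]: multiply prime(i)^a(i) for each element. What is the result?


Encode each element as an exponent of the corresponding prime:
  2^2 = 4
  3^1 = 3
  5^1 = 5
  7^4 = 2401
Product = 4 * 3 * 5 * 2401 = 144060

144060


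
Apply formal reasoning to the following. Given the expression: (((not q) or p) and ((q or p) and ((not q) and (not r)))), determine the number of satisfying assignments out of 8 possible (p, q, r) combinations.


Check all 8 assignments:
p=0, q=0, r=0: 0
p=0, q=0, r=1: 0
p=0, q=1, r=0: 0
p=0, q=1, r=1: 0
p=1, q=0, r=0: 1
p=1, q=0, r=1: 0
p=1, q=1, r=0: 0
p=1, q=1, r=1: 0
Count of True = 1

1


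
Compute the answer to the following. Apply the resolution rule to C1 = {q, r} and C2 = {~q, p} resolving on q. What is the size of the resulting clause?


Remove q from C1 and ~q from C2.
C1 remainder: {r}
C2 remainder: {p}
Union (resolvent): {p, r}
Resolvent has 2 literal(s).

2


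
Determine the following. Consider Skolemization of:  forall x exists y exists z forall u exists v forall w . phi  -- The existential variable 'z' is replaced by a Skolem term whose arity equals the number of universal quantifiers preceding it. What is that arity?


Quantifier prefix: forall x exists y exists z forall u exists v forall w
'z' is existentially quantified at position 3.
Universal variables preceding it: x
Skolem function arity = 1

1


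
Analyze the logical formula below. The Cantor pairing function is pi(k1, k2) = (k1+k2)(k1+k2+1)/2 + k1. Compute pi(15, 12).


k1 + k2 = 27
(k1+k2)(k1+k2+1)/2 = 27 * 28 / 2 = 378
pi = 378 + 15 = 393

393


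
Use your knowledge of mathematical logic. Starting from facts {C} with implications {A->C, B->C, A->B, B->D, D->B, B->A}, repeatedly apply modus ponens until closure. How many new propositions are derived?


Initial facts: {C}
Apply modus ponens to closure:
  (no implication fires)
Final known: {C}
New propositions: {(none)}
Count = 0

0


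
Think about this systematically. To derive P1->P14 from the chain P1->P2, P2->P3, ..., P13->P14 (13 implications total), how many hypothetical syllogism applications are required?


With 13 implications in a chain connecting 14 propositions:
P1->P2, P2->P3, ..., P13->P14
Steps needed = (number of implications) - 1 = 13 - 1 = 12

12


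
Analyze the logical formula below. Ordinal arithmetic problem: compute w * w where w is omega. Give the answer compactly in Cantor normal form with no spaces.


Compute w * w.
Ordinal * is associative and left-distributive over +, but NOT commutative; for finite n>1, n*w = w but w*n stays w*n.
w * w = w^2 by definition.
Result = w^2

w^2


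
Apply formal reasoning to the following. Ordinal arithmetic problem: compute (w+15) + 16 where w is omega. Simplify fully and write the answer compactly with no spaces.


Compute (w+15) + 16.
Ordinal + is associative but NOT commutative; for finite n>0, n + w = w but w + n stays w+n.
By associativity: (w+15) + 16 = w + (15+16) = w+31.
Result = w+31

w+31


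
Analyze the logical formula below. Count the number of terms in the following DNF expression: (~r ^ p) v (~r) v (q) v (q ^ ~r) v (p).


A DNF formula is a disjunction of terms (conjunctions).
Terms are separated by v.
Counting the disjuncts: 5 terms.

5


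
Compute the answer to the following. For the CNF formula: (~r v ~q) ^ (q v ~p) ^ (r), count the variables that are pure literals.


Check each variable for pure literal status:
p: pure negative
q: mixed (not pure)
r: mixed (not pure)
Pure literal count = 1

1


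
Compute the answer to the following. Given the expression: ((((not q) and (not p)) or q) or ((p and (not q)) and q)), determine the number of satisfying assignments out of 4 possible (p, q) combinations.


Check all 4 assignments:
p=0, q=0: 1
p=0, q=1: 1
p=1, q=0: 0
p=1, q=1: 1
Count of True = 3

3


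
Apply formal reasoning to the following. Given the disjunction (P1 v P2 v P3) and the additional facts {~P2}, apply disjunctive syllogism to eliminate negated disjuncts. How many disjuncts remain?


Original disjuncts (3): P1, P2, P3
Negated (eliminate): ~P2
Remaining disjuncts: P1, P3
Count = 3 - 1 = 2

2


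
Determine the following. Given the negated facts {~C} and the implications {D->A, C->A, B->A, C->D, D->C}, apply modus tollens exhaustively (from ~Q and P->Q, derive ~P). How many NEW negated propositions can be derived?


Initial negated facts: {~C}
Apply modus tollens to closure:
  ~C and D->C  =>  ~D
Final negated: {~C, ~D}
New negations: {~D}
Count = 1

1


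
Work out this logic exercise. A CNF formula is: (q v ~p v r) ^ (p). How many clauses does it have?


A CNF formula is a conjunction of clauses.
Clauses are separated by ^.
Counting the conjuncts: 2 clauses.

2


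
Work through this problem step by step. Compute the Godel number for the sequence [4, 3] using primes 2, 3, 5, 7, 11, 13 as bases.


Encode each element as an exponent of the corresponding prime:
  2^4 = 16
  3^3 = 27
Product = 16 * 27 = 432

432


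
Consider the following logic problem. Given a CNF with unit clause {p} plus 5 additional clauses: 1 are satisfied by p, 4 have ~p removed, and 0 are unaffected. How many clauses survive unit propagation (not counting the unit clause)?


Satisfied (removed): 1
Shortened (remain): 4
Unchanged (remain): 0
Remaining = 4 + 0 = 4

4


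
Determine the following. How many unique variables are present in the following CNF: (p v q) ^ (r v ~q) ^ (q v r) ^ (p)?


Identify each variable that appears in the formula.
Variables found: p, q, r
Count = 3

3


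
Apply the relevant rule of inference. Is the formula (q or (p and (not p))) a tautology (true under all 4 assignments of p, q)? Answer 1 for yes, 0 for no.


Check all 4 assignments:
p=0, q=0: 0
p=0, q=1: 1
p=1, q=0: 0
p=1, q=1: 1
Satisfying count = 2/4.
Tautology iff count = 4: no.

0


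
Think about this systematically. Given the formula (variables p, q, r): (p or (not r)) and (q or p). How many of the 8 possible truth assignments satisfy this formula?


Evaluate all 8 assignments for p, q, r:
p=0, q=0, r=0: 0
p=0, q=0, r=1: 0
p=0, q=1, r=0: 1
p=0, q=1, r=1: 0
p=1, q=0, r=0: 1
p=1, q=0, r=1: 1
p=1, q=1, r=0: 1
p=1, q=1, r=1: 1
Satisfying count = 5

5


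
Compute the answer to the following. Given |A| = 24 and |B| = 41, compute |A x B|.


The Cartesian product A x B contains all ordered pairs (a, b).
|A x B| = |A| * |B| = 24 * 41 = 984

984


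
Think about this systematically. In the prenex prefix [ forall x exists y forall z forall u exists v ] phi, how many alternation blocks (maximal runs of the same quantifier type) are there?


Quantifier-type sequence: A E A A E  (A=forall, E=exists)
Group into maximal same-type runs:
  Ax1 | Ex1 | Ax2 | Ex1
Number of blocks = 4

4


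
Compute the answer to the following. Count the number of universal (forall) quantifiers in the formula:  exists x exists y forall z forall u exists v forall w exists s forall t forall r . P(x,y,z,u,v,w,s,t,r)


Quantifier prefix: exists x exists y forall z forall u exists v forall w exists s forall t forall r
Mark each quantifier type:
  E E U U E U E U U
Universal count = 5, Existential count = 4
Asked for universal (forall) quantifiers: 5

5


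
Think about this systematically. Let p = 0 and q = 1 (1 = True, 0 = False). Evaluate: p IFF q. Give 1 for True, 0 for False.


p = 0, q = 1
Operation: p IFF q
Evaluate: 0 IFF 1 = 0

0


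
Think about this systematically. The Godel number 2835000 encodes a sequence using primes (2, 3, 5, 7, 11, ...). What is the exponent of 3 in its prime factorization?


Factorize 2835000 by dividing by 3 repeatedly.
Division steps: 3 divides 2835000 exactly 4 time(s).
Exponent of 3 = 4

4


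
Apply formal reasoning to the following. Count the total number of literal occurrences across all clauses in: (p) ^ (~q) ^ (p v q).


Counting literals in each clause:
Clause 1: 1 literal(s)
Clause 2: 1 literal(s)
Clause 3: 2 literal(s)
Total = 4

4


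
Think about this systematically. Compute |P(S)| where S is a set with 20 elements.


The power set of a set with n elements has 2^n elements.
|P(S)| = 2^20 = 1048576

1048576


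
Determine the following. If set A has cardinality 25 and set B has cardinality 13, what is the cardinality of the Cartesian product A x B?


The Cartesian product A x B contains all ordered pairs (a, b).
|A x B| = |A| * |B| = 25 * 13 = 325

325


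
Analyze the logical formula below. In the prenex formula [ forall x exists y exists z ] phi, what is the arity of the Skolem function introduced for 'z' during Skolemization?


Quantifier prefix: forall x exists y exists z
'z' is existentially quantified at position 3.
Universal variables preceding it: x
Skolem function arity = 1

1


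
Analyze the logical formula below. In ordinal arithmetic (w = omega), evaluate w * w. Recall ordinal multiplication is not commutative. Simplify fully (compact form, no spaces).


Compute w * w.
Ordinal * is associative and left-distributive over +, but NOT commutative; for finite n>1, n*w = w but w*n stays w*n.
w * w = w^2 by definition.
Result = w^2

w^2


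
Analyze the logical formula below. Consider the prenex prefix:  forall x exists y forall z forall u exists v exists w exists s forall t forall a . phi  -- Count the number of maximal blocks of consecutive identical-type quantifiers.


Quantifier-type sequence: A E A A E E E A A  (A=forall, E=exists)
Group into maximal same-type runs:
  Ax1 | Ex1 | Ax2 | Ex3 | Ax2
Number of blocks = 5

5


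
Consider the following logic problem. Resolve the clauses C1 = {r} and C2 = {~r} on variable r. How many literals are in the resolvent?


Remove r from C1 and ~r from C2.
C1 remainder: {}
C2 remainder: {}
Union (resolvent): {} (empty clause)
Resolvent has 0 literal(s).

0


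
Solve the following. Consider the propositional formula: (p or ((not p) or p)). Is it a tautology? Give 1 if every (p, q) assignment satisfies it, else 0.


Check all 4 assignments:
p=0, q=0: 1
p=0, q=1: 1
p=1, q=0: 1
p=1, q=1: 1
Satisfying count = 4/4.
Tautology iff count = 4: yes.

1


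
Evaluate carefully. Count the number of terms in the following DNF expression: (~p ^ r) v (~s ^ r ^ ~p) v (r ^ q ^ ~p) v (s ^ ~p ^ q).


A DNF formula is a disjunction of terms (conjunctions).
Terms are separated by v.
Counting the disjuncts: 4 terms.

4


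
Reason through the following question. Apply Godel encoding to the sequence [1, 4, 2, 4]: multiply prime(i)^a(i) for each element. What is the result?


Encode each element as an exponent of the corresponding prime:
  2^1 = 2
  3^4 = 81
  5^2 = 25
  7^4 = 2401
Product = 2 * 81 * 25 * 2401 = 9724050

9724050


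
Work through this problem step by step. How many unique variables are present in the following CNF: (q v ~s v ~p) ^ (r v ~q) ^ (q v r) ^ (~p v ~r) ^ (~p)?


Identify each variable that appears in the formula.
Variables found: p, q, r, s
Count = 4

4


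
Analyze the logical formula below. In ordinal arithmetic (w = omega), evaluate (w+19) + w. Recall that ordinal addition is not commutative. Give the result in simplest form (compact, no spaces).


Compute (w+19) + w.
Ordinal + is associative but NOT commutative; for finite n>0, n + w = w but w + n stays w+n.
(w+19) + w = w + (19+w) = w + w = w*2 (the finite tail 19 is absorbed by the right w).
Result = w*2

w*2


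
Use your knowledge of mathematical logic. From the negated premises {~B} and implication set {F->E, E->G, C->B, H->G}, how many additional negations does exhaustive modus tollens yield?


Initial negated facts: {~B}
Apply modus tollens to closure:
  ~B and C->B  =>  ~C
Final negated: {~B, ~C}
New negations: {~C}
Count = 1

1


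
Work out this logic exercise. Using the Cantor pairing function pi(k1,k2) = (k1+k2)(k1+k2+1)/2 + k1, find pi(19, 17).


k1 + k2 = 36
(k1+k2)(k1+k2+1)/2 = 36 * 37 / 2 = 666
pi = 666 + 19 = 685

685


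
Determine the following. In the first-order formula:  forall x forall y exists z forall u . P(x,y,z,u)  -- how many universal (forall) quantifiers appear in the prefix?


Quantifier prefix: forall x forall y exists z forall u
Mark each quantifier type:
  U U E U
Universal count = 3, Existential count = 1
Asked for universal (forall) quantifiers: 3

3


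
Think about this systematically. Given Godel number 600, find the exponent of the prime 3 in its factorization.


Factorize 600 by dividing by 3 repeatedly.
Division steps: 3 divides 600 exactly 1 time(s).
Exponent of 3 = 1

1


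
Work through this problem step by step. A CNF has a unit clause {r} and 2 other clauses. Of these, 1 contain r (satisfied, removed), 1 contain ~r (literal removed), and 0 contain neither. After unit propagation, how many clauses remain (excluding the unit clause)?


Satisfied (removed): 1
Shortened (remain): 1
Unchanged (remain): 0
Remaining = 1 + 0 = 1

1


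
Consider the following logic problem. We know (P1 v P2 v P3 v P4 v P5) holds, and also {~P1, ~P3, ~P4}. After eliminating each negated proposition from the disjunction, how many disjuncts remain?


Original disjuncts (5): P1, P2, P3, P4, P5
Negated (eliminate): ~P1, ~P3, ~P4
Remaining disjuncts: P2, P5
Count = 5 - 3 = 2

2


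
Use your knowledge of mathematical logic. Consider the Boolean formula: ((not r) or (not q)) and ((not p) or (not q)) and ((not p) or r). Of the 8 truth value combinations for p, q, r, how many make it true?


Evaluate all 8 assignments for p, q, r:
p=0, q=0, r=0: 1
p=0, q=0, r=1: 1
p=0, q=1, r=0: 1
p=0, q=1, r=1: 0
p=1, q=0, r=0: 0
p=1, q=0, r=1: 1
p=1, q=1, r=0: 0
p=1, q=1, r=1: 0
Satisfying count = 4

4


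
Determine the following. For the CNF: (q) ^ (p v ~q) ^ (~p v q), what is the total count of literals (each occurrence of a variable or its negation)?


Counting literals in each clause:
Clause 1: 1 literal(s)
Clause 2: 2 literal(s)
Clause 3: 2 literal(s)
Total = 5

5


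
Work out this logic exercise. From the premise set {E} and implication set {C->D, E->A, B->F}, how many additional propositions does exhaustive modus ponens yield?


Initial facts: {E}
Apply modus ponens to closure:
  E and E->A  =>  A
Final known: {A, E}
New propositions: {A}
Count = 1

1


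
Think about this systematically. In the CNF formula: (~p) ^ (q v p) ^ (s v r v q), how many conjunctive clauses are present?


A CNF formula is a conjunction of clauses.
Clauses are separated by ^.
Counting the conjuncts: 3 clauses.

3


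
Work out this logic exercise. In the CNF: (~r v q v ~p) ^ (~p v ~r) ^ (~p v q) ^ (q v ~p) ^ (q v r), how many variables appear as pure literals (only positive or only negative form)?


Check each variable for pure literal status:
p: pure negative
q: pure positive
r: mixed (not pure)
Pure literal count = 2

2


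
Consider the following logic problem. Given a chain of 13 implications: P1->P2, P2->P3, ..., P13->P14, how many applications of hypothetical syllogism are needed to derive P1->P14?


With 13 implications in a chain connecting 14 propositions:
P1->P2, P2->P3, ..., P13->P14
Steps needed = (number of implications) - 1 = 13 - 1 = 12

12


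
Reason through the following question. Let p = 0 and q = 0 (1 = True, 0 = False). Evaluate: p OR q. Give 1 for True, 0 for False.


p = 0, q = 0
Operation: p OR q
Evaluate: 0 OR 0 = 0

0


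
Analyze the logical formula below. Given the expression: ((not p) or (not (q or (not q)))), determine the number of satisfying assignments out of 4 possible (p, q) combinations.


Check all 4 assignments:
p=0, q=0: 1
p=0, q=1: 1
p=1, q=0: 0
p=1, q=1: 0
Count of True = 2

2


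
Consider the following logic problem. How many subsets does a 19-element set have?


The power set of a set with n elements has 2^n elements.
|P(S)| = 2^19 = 524288

524288


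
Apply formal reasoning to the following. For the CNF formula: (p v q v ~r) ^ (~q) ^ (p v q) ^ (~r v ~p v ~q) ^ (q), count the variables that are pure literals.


Check each variable for pure literal status:
p: mixed (not pure)
q: mixed (not pure)
r: pure negative
Pure literal count = 1

1


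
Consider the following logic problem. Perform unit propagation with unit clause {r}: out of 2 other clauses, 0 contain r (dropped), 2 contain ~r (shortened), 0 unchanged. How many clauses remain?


Satisfied (removed): 0
Shortened (remain): 2
Unchanged (remain): 0
Remaining = 2 + 0 = 2

2


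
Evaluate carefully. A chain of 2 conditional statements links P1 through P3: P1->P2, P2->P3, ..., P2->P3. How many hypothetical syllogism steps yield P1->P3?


With 2 implications in a chain connecting 3 propositions:
P1->P2, P2->P3, ..., P2->P3
Steps needed = (number of implications) - 1 = 2 - 1 = 1

1


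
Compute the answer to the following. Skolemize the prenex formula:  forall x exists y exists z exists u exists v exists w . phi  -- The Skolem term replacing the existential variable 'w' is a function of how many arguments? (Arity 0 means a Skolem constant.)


Quantifier prefix: forall x exists y exists z exists u exists v exists w
'w' is existentially quantified at position 6.
Universal variables preceding it: x
Skolem function arity = 1

1


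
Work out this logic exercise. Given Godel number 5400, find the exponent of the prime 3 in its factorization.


Factorize 5400 by dividing by 3 repeatedly.
Division steps: 3 divides 5400 exactly 3 time(s).
Exponent of 3 = 3

3


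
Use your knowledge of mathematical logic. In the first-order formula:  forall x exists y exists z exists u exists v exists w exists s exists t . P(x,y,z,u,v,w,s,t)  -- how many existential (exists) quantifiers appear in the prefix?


Quantifier prefix: forall x exists y exists z exists u exists v exists w exists s exists t
Mark each quantifier type:
  U E E E E E E E
Universal count = 1, Existential count = 7
Asked for existential (exists) quantifiers: 7

7


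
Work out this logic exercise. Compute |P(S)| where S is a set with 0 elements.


The power set of a set with n elements has 2^n elements.
|P(S)| = 2^0 = 1

1


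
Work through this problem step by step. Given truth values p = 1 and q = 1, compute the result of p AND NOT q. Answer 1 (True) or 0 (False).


p = 1, q = 1
Operation: p AND NOT q
Evaluate: 1 AND NOT 1 = 0

0


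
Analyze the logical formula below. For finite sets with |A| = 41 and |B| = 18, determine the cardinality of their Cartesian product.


The Cartesian product A x B contains all ordered pairs (a, b).
|A x B| = |A| * |B| = 41 * 18 = 738

738


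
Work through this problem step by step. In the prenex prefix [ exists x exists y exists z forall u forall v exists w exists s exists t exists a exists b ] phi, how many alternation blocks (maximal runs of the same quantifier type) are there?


Quantifier-type sequence: E E E A A E E E E E  (A=forall, E=exists)
Group into maximal same-type runs:
  Ex3 | Ax2 | Ex5
Number of blocks = 3

3


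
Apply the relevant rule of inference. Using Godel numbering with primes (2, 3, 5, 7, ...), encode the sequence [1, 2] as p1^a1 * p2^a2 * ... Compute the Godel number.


Encode each element as an exponent of the corresponding prime:
  2^1 = 2
  3^2 = 9
Product = 2 * 9 = 18

18


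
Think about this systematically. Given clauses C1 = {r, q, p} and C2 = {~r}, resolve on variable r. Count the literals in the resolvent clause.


Remove r from C1 and ~r from C2.
C1 remainder: {q, p}
C2 remainder: {}
Union (resolvent): {p, q}
Resolvent has 2 literal(s).

2


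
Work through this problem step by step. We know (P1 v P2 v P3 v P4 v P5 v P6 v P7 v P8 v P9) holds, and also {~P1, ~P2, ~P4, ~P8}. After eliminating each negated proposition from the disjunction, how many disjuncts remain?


Original disjuncts (9): P1, P2, P3, P4, P5, P6, P7, P8, P9
Negated (eliminate): ~P1, ~P2, ~P4, ~P8
Remaining disjuncts: P3, P5, P6, P7, P9
Count = 9 - 4 = 5

5


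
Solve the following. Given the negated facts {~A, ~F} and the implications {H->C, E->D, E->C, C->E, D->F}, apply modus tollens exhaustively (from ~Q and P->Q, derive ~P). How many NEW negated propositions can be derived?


Initial negated facts: {~A, ~F}
Apply modus tollens to closure:
  ~F and D->F  =>  ~D
  ~D and E->D  =>  ~E
  ~E and C->E  =>  ~C
  ~C and H->C  =>  ~H
Final negated: {~A, ~C, ~D, ~E, ~F, ~H}
New negations: {~C, ~D, ~E, ~H}
Count = 4

4


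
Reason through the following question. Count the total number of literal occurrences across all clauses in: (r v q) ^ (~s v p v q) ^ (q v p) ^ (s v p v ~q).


Counting literals in each clause:
Clause 1: 2 literal(s)
Clause 2: 3 literal(s)
Clause 3: 2 literal(s)
Clause 4: 3 literal(s)
Total = 10

10


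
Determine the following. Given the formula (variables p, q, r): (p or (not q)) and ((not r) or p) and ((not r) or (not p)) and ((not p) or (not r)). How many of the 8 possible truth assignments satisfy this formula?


Evaluate all 8 assignments for p, q, r:
p=0, q=0, r=0: 1
p=0, q=0, r=1: 0
p=0, q=1, r=0: 0
p=0, q=1, r=1: 0
p=1, q=0, r=0: 1
p=1, q=0, r=1: 0
p=1, q=1, r=0: 1
p=1, q=1, r=1: 0
Satisfying count = 3

3


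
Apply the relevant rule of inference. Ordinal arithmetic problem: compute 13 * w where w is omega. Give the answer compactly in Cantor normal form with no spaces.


Compute 13 * w.
Ordinal * is associative and left-distributive over +, but NOT commutative; for finite n>1, n*w = w but w*n stays w*n.
For finite n>0, n * w = sup{n*k : k<w} = w. So 13 * w = w.
Result = w

w


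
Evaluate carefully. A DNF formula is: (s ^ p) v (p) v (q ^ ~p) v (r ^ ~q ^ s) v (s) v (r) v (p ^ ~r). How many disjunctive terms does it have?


A DNF formula is a disjunction of terms (conjunctions).
Terms are separated by v.
Counting the disjuncts: 7 terms.

7


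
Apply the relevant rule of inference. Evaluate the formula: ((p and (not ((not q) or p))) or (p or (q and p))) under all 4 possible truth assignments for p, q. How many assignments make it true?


Check all 4 assignments:
p=0, q=0: 0
p=0, q=1: 0
p=1, q=0: 1
p=1, q=1: 1
Count of True = 2

2


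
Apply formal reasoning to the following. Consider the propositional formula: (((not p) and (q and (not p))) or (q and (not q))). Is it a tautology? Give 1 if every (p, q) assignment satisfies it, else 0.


Check all 4 assignments:
p=0, q=0: 0
p=0, q=1: 1
p=1, q=0: 0
p=1, q=1: 0
Satisfying count = 1/4.
Tautology iff count = 4: no.

0


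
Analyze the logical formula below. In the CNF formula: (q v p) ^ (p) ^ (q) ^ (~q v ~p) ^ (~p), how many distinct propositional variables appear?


Identify each variable that appears in the formula.
Variables found: p, q
Count = 2

2


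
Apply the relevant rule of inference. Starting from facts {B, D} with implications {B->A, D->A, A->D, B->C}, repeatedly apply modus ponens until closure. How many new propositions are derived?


Initial facts: {B, D}
Apply modus ponens to closure:
  B and B->A  =>  A
  B and B->C  =>  C
Final known: {A, B, C, D}
New propositions: {A, C}
Count = 2

2


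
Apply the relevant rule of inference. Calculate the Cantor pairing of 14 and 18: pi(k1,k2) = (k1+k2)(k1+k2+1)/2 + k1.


k1 + k2 = 32
(k1+k2)(k1+k2+1)/2 = 32 * 33 / 2 = 528
pi = 528 + 14 = 542

542


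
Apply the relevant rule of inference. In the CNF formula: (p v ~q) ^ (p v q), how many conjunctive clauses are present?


A CNF formula is a conjunction of clauses.
Clauses are separated by ^.
Counting the conjuncts: 2 clauses.

2


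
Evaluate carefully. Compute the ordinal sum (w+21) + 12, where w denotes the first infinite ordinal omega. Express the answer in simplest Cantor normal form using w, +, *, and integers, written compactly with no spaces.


Compute (w+21) + 12.
Ordinal + is associative but NOT commutative; for finite n>0, n + w = w but w + n stays w+n.
By associativity: (w+21) + 12 = w + (21+12) = w+33.
Result = w+33

w+33


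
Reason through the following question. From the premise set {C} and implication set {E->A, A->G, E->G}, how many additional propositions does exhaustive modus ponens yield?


Initial facts: {C}
Apply modus ponens to closure:
  (no implication fires)
Final known: {C}
New propositions: {(none)}
Count = 0

0


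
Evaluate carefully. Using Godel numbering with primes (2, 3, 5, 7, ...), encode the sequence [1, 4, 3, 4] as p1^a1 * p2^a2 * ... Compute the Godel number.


Encode each element as an exponent of the corresponding prime:
  2^1 = 2
  3^4 = 81
  5^3 = 125
  7^4 = 2401
Product = 2 * 81 * 125 * 2401 = 48620250

48620250


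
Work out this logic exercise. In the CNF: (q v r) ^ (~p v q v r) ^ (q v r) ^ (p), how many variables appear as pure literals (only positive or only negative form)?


Check each variable for pure literal status:
p: mixed (not pure)
q: pure positive
r: pure positive
Pure literal count = 2

2


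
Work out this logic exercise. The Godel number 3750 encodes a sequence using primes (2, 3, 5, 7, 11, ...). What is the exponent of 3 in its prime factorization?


Factorize 3750 by dividing by 3 repeatedly.
Division steps: 3 divides 3750 exactly 1 time(s).
Exponent of 3 = 1

1


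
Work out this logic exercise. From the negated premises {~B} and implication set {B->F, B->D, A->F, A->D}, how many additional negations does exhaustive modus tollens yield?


Initial negated facts: {~B}
Apply modus tollens to closure:
  (no implication fires)
Final negated: {~B}
New negations: {(none)}
Count = 0

0


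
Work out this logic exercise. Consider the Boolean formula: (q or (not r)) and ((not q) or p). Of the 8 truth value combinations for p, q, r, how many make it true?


Evaluate all 8 assignments for p, q, r:
p=0, q=0, r=0: 1
p=0, q=0, r=1: 0
p=0, q=1, r=0: 0
p=0, q=1, r=1: 0
p=1, q=0, r=0: 1
p=1, q=0, r=1: 0
p=1, q=1, r=0: 1
p=1, q=1, r=1: 1
Satisfying count = 4

4


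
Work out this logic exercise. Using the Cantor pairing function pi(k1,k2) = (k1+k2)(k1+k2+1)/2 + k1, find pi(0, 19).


k1 + k2 = 19
(k1+k2)(k1+k2+1)/2 = 19 * 20 / 2 = 190
pi = 190 + 0 = 190

190


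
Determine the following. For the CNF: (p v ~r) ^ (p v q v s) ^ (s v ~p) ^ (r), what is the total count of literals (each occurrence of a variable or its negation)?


Counting literals in each clause:
Clause 1: 2 literal(s)
Clause 2: 3 literal(s)
Clause 3: 2 literal(s)
Clause 4: 1 literal(s)
Total = 8

8


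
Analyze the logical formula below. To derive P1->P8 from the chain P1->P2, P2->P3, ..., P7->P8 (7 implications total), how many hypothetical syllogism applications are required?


With 7 implications in a chain connecting 8 propositions:
P1->P2, P2->P3, ..., P7->P8
Steps needed = (number of implications) - 1 = 7 - 1 = 6

6


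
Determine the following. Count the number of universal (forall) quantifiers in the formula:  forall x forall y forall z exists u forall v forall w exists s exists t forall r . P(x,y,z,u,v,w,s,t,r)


Quantifier prefix: forall x forall y forall z exists u forall v forall w exists s exists t forall r
Mark each quantifier type:
  U U U E U U E E U
Universal count = 6, Existential count = 3
Asked for universal (forall) quantifiers: 6

6


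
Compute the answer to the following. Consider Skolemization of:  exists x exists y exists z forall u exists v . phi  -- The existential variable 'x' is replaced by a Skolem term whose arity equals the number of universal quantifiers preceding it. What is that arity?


Quantifier prefix: exists x exists y exists z forall u exists v
'x' is existentially quantified at position 1.
No universal quantifiers precede it.
Skolem function arity = 0 (a Skolem constant)

0
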